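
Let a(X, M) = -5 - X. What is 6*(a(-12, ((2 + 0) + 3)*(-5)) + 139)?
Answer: 876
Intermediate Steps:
6*(a(-12, ((2 + 0) + 3)*(-5)) + 139) = 6*((-5 - 1*(-12)) + 139) = 6*((-5 + 12) + 139) = 6*(7 + 139) = 6*146 = 876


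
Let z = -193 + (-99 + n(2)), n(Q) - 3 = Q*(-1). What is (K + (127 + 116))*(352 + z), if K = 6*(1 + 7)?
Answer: 17751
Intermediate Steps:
n(Q) = 3 - Q (n(Q) = 3 + Q*(-1) = 3 - Q)
z = -291 (z = -193 + (-99 + (3 - 1*2)) = -193 + (-99 + (3 - 2)) = -193 + (-99 + 1) = -193 - 98 = -291)
K = 48 (K = 6*8 = 48)
(K + (127 + 116))*(352 + z) = (48 + (127 + 116))*(352 - 291) = (48 + 243)*61 = 291*61 = 17751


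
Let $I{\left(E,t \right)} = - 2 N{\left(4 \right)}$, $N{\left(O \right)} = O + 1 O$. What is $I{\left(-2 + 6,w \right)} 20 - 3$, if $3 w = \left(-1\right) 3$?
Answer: $-323$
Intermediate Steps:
$N{\left(O \right)} = 2 O$ ($N{\left(O \right)} = O + O = 2 O$)
$w = -1$ ($w = \frac{\left(-1\right) 3}{3} = \frac{1}{3} \left(-3\right) = -1$)
$I{\left(E,t \right)} = -16$ ($I{\left(E,t \right)} = - 2 \cdot 2 \cdot 4 = \left(-2\right) 8 = -16$)
$I{\left(-2 + 6,w \right)} 20 - 3 = \left(-16\right) 20 - 3 = -320 + \left(2 - 5\right) = -320 - 3 = -323$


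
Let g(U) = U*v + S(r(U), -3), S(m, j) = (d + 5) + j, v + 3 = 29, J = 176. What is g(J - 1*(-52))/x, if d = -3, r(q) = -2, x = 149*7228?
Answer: 5927/1076972 ≈ 0.0055034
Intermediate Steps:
x = 1076972
v = 26 (v = -3 + 29 = 26)
S(m, j) = 2 + j (S(m, j) = (-3 + 5) + j = 2 + j)
g(U) = -1 + 26*U (g(U) = U*26 + (2 - 3) = 26*U - 1 = -1 + 26*U)
g(J - 1*(-52))/x = (-1 + 26*(176 - 1*(-52)))/1076972 = (-1 + 26*(176 + 52))*(1/1076972) = (-1 + 26*228)*(1/1076972) = (-1 + 5928)*(1/1076972) = 5927*(1/1076972) = 5927/1076972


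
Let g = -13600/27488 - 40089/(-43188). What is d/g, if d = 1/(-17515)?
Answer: -12366164/93889455255 ≈ -0.00013171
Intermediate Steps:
d = -1/17515 ≈ -5.7094e-5
g = 5360517/12366164 (g = -13600*1/27488 - 40089*(-1/43188) = -425/859 + 13363/14396 = 5360517/12366164 ≈ 0.43348)
d/g = -1/(17515*5360517/12366164) = -1/17515*12366164/5360517 = -12366164/93889455255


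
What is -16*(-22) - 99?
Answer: 253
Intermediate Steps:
-16*(-22) - 99 = 352 - 99 = 253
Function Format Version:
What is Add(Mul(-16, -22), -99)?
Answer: 253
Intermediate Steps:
Add(Mul(-16, -22), -99) = Add(352, -99) = 253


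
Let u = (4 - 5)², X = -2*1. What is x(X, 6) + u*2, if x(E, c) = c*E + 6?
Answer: -4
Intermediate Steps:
X = -2
x(E, c) = 6 + E*c (x(E, c) = E*c + 6 = 6 + E*c)
u = 1 (u = (-1)² = 1)
x(X, 6) + u*2 = (6 - 2*6) + 1*2 = (6 - 12) + 2 = -6 + 2 = -4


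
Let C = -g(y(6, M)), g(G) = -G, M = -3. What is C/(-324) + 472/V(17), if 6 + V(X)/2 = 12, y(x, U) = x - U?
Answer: 1415/36 ≈ 39.306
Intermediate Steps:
V(X) = 12 (V(X) = -12 + 2*12 = -12 + 24 = 12)
C = 9 (C = -(-1)*(6 - 1*(-3)) = -(-1)*(6 + 3) = -(-1)*9 = -1*(-9) = 9)
C/(-324) + 472/V(17) = 9/(-324) + 472/12 = 9*(-1/324) + 472*(1/12) = -1/36 + 118/3 = 1415/36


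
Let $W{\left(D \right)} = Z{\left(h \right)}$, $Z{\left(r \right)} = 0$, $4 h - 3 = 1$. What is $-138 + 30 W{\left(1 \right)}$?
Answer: $-138$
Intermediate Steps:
$h = 1$ ($h = \frac{3}{4} + \frac{1}{4} \cdot 1 = \frac{3}{4} + \frac{1}{4} = 1$)
$W{\left(D \right)} = 0$
$-138 + 30 W{\left(1 \right)} = -138 + 30 \cdot 0 = -138 + 0 = -138$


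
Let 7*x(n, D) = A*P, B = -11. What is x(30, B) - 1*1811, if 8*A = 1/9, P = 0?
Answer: -1811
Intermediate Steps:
A = 1/72 (A = (⅛)/9 = (⅛)*(⅑) = 1/72 ≈ 0.013889)
x(n, D) = 0 (x(n, D) = ((1/72)*0)/7 = (⅐)*0 = 0)
x(30, B) - 1*1811 = 0 - 1*1811 = 0 - 1811 = -1811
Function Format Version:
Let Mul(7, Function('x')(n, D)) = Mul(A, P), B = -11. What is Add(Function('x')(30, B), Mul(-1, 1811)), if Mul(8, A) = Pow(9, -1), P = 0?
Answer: -1811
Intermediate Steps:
A = Rational(1, 72) (A = Mul(Rational(1, 8), Pow(9, -1)) = Mul(Rational(1, 8), Rational(1, 9)) = Rational(1, 72) ≈ 0.013889)
Function('x')(n, D) = 0 (Function('x')(n, D) = Mul(Rational(1, 7), Mul(Rational(1, 72), 0)) = Mul(Rational(1, 7), 0) = 0)
Add(Function('x')(30, B), Mul(-1, 1811)) = Add(0, Mul(-1, 1811)) = Add(0, -1811) = -1811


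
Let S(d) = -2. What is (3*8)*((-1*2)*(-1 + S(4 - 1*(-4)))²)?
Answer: -432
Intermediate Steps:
(3*8)*((-1*2)*(-1 + S(4 - 1*(-4)))²) = (3*8)*((-1*2)*(-1 - 2)²) = 24*(-2*(-3)²) = 24*(-2*9) = 24*(-18) = -432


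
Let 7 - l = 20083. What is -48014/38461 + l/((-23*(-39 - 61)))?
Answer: -220643809/22115075 ≈ -9.9771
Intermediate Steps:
l = -20076 (l = 7 - 1*20083 = 7 - 20083 = -20076)
-48014/38461 + l/((-23*(-39 - 61))) = -48014/38461 - 20076*(-1/(23*(-39 - 61))) = -48014*1/38461 - 20076/((-23*(-100))) = -48014/38461 - 20076/2300 = -48014/38461 - 20076*1/2300 = -48014/38461 - 5019/575 = -220643809/22115075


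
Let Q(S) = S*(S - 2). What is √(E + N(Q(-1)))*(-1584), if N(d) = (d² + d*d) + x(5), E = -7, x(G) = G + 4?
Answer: -3168*√5 ≈ -7083.9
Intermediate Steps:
x(G) = 4 + G
Q(S) = S*(-2 + S)
N(d) = 9 + 2*d² (N(d) = (d² + d*d) + (4 + 5) = (d² + d²) + 9 = 2*d² + 9 = 9 + 2*d²)
√(E + N(Q(-1)))*(-1584) = √(-7 + (9 + 2*(-(-2 - 1))²))*(-1584) = √(-7 + (9 + 2*(-1*(-3))²))*(-1584) = √(-7 + (9 + 2*3²))*(-1584) = √(-7 + (9 + 2*9))*(-1584) = √(-7 + (9 + 18))*(-1584) = √(-7 + 27)*(-1584) = √20*(-1584) = (2*√5)*(-1584) = -3168*√5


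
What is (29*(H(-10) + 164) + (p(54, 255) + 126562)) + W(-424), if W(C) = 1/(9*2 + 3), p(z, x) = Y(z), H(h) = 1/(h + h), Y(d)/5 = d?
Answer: 55266371/420 ≈ 1.3159e+5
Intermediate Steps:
Y(d) = 5*d
H(h) = 1/(2*h)
p(z, x) = 5*z
W(C) = 1/21 (W(C) = 1/(18 + 3) = 1/21)
(29*(H(-10) + 164) + (p(54, 255) + 126562)) + W(-424) = (29*((1/2)/(-10) + 164) + (5*54 + 126562)) + 1/21 = (29*((1/2)*(-1/10) + 164) + (270 + 126562)) + 1/21 = (29*(-1/20 + 164) + 126832) + 1/21 = (29*(3279/20) + 126832) + 1/21 = (95091/20 + 126832) + 1/21 = 2631731/20 + 1/21 = 55266371/420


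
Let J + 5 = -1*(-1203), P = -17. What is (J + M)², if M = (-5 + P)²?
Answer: 2829124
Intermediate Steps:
J = 1198 (J = -5 - 1*(-1203) = -5 + 1203 = 1198)
M = 484 (M = (-5 - 17)² = (-22)² = 484)
(J + M)² = (1198 + 484)² = 1682² = 2829124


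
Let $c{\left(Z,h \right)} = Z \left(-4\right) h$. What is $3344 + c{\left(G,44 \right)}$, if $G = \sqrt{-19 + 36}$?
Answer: $3344 - 176 \sqrt{17} \approx 2618.3$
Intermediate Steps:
$G = \sqrt{17} \approx 4.1231$
$c{\left(Z,h \right)} = - 4 Z h$
$3344 + c{\left(G,44 \right)} = 3344 - 4 \sqrt{17} \cdot 44 = 3344 - 176 \sqrt{17}$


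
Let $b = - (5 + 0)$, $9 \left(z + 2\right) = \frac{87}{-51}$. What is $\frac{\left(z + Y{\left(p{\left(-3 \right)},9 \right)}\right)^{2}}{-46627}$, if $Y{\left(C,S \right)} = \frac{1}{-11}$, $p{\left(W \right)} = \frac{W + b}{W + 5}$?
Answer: $- \frac{14730244}{132070464603} \approx -0.00011153$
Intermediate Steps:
$z = - \frac{335}{153}$ ($z = -2 + \frac{87 \frac{1}{-51}}{9} = -2 + \frac{87 \left(- \frac{1}{51}\right)}{9} = -2 + \frac{1}{9} \left(- \frac{29}{17}\right) = -2 - \frac{29}{153} = - \frac{335}{153} \approx -2.1895$)
$b = -5$ ($b = \left(-1\right) 5 = -5$)
$p{\left(W \right)} = \frac{-5 + W}{5 + W}$ ($p{\left(W \right)} = \frac{W - 5}{W + 5} = \frac{-5 + W}{5 + W}$)
$Y{\left(C,S \right)} = - \frac{1}{11}$
$\frac{\left(z + Y{\left(p{\left(-3 \right)},9 \right)}\right)^{2}}{-46627} = \frac{\left(- \frac{335}{153} - \frac{1}{11}\right)^{2}}{-46627} = \left(- \frac{3838}{1683}\right)^{2} \left(- \frac{1}{46627}\right) = \frac{14730244}{2832489} \left(- \frac{1}{46627}\right) = - \frac{14730244}{132070464603}$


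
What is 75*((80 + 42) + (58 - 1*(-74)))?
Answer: 19050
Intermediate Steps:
75*((80 + 42) + (58 - 1*(-74))) = 75*(122 + (58 + 74)) = 75*(122 + 132) = 75*254 = 19050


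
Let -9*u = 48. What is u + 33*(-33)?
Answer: -3283/3 ≈ -1094.3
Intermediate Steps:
u = -16/3 (u = -⅑*48 = -16/3 ≈ -5.3333)
u + 33*(-33) = -16/3 + 33*(-33) = -16/3 - 1089 = -3283/3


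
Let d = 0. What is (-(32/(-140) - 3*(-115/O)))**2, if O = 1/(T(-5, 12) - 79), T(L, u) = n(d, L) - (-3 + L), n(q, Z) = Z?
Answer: 842187973264/1225 ≈ 6.8750e+8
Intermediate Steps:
T(L, u) = 3 (T(L, u) = L - (-3 + L) = L + (3 - L) = 3)
O = -1/76 (O = 1/(3 - 79) = 1/(-76) = -1/76 ≈ -0.013158)
(-(32/(-140) - 3*(-115/O)))**2 = (-(32/(-140) - 3/((-1/76/(-115)))))**2 = (-(32*(-1/140) - 3/((-1/76*(-1/115)))))**2 = (-(-8/35 - 3/1/8740))**2 = (-(-8/35 - 3*8740))**2 = (-(-8/35 - 26220))**2 = (-1*(-917708/35))**2 = (917708/35)**2 = 842187973264/1225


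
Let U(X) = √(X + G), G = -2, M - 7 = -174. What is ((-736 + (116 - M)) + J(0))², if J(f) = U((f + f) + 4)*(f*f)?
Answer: 205209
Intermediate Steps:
M = -167 (M = 7 - 174 = -167)
U(X) = √(-2 + X) (U(X) = √(X - 2) = √(-2 + X))
J(f) = f²*√(2 + 2*f) (J(f) = √(-2 + ((f + f) + 4))*(f*f) = √(-2 + (2*f + 4))*f² = √(-2 + (4 + 2*f))*f² = √(2 + 2*f)*f² = f²*√(2 + 2*f))
((-736 + (116 - M)) + J(0))² = ((-736 + (116 - 1*(-167))) + 0²*√(2 + 2*0))² = ((-736 + (116 + 167)) + 0*√(2 + 0))² = ((-736 + 283) + 0*√2)² = (-453 + 0)² = (-453)² = 205209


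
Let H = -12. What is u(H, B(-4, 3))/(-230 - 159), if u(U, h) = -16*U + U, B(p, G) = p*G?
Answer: -180/389 ≈ -0.46272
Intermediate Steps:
B(p, G) = G*p
u(U, h) = -15*U
u(H, B(-4, 3))/(-230 - 159) = (-15*(-12))/(-230 - 159) = 180/(-389) = 180*(-1/389) = -180/389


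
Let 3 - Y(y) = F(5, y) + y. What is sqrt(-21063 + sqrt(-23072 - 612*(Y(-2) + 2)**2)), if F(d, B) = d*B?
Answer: sqrt(-21063 + 2*I*sqrt(49985)) ≈ 1.54 + 145.14*I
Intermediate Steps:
F(d, B) = B*d
Y(y) = 3 - 6*y (Y(y) = 3 - (y*5 + y) = 3 - (5*y + y) = 3 - 6*y)
sqrt(-21063 + sqrt(-23072 - 612*(Y(-2) + 2)**2)) = sqrt(-21063 + sqrt(-23072 - 612*((3 - 6*(-2)) + 2)**2)) = sqrt(-21063 + sqrt(-23072 - 612*((3 + 12) + 2)**2)) = sqrt(-21063 + sqrt(-23072 - 612*(15 + 2)**2)) = sqrt(-21063 + sqrt(-23072 - 612*17**2)) = sqrt(-21063 + sqrt(-23072 - 612*289)) = sqrt(-21063 + sqrt(-23072 - 176868)) = sqrt(-21063 + sqrt(-199940)) = sqrt(-21063 + 2*I*sqrt(49985))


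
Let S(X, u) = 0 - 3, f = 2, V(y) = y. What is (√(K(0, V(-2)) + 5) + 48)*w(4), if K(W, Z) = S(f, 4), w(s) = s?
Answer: 192 + 4*√2 ≈ 197.66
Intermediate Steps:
S(X, u) = -3
K(W, Z) = -3
(√(K(0, V(-2)) + 5) + 48)*w(4) = (√(-3 + 5) + 48)*4 = (√2 + 48)*4 = (48 + √2)*4 = 192 + 4*√2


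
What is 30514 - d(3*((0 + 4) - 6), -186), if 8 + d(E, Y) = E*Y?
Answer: 29406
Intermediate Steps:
d(E, Y) = -8 + E*Y
30514 - d(3*((0 + 4) - 6), -186) = 30514 - (-8 + (3*((0 + 4) - 6))*(-186)) = 30514 - (-8 + (3*(4 - 6))*(-186)) = 30514 - (-8 + (3*(-2))*(-186)) = 30514 - (-8 - 6*(-186)) = 30514 - (-8 + 1116) = 30514 - 1*1108 = 30514 - 1108 = 29406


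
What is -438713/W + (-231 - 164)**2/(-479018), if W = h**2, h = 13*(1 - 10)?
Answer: -212287250059/6557277402 ≈ -32.374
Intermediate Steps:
h = -117 (h = 13*(-9) = -117)
W = 13689 (W = (-117)**2 = 13689)
-438713/W + (-231 - 164)**2/(-479018) = -438713/13689 + (-231 - 164)**2/(-479018) = -438713*1/13689 + (-395)**2*(-1/479018) = -438713/13689 + 156025*(-1/479018) = -438713/13689 - 156025/479018 = -212287250059/6557277402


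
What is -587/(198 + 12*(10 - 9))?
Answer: -587/210 ≈ -2.7952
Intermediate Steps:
-587/(198 + 12*(10 - 9)) = -587/(198 + 12*1) = -587/(198 + 12) = -587/210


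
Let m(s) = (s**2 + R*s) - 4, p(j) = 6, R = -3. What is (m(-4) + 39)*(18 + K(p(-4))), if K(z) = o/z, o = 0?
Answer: 1134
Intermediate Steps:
m(s) = -4 + s**2 - 3*s (m(s) = (s**2 - 3*s) - 4 = -4 + s**2 - 3*s)
K(z) = 0 (K(z) = 0/z = 0)
(m(-4) + 39)*(18 + K(p(-4))) = ((-4 + (-4)**2 - 3*(-4)) + 39)*(18 + 0) = ((-4 + 16 + 12) + 39)*18 = (24 + 39)*18 = 63*18 = 1134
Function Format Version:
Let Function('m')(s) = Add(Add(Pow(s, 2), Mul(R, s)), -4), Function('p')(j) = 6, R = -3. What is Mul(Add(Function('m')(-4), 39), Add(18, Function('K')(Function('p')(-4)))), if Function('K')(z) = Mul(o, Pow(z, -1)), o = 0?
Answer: 1134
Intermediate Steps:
Function('m')(s) = Add(-4, Pow(s, 2), Mul(-3, s)) (Function('m')(s) = Add(Add(Pow(s, 2), Mul(-3, s)), -4) = Add(-4, Pow(s, 2), Mul(-3, s)))
Function('K')(z) = 0 (Function('K')(z) = Mul(0, Pow(z, -1)) = 0)
Mul(Add(Function('m')(-4), 39), Add(18, Function('K')(Function('p')(-4)))) = Mul(Add(Add(-4, Pow(-4, 2), Mul(-3, -4)), 39), Add(18, 0)) = Mul(Add(Add(-4, 16, 12), 39), 18) = Mul(Add(24, 39), 18) = Mul(63, 18) = 1134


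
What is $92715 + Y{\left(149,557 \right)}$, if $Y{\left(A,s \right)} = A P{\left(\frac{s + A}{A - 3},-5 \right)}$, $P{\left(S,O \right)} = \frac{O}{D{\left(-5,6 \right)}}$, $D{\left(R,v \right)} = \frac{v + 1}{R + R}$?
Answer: $\frac{656455}{7} \approx 93779.0$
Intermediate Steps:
$D{\left(R,v \right)} = \frac{1 + v}{2 R}$
$P{\left(S,O \right)} = - \frac{10 O}{7}$ ($P{\left(S,O \right)} = \frac{O}{\frac{1}{2} \frac{1}{-5} \left(1 + 6\right)} = \frac{O}{\frac{1}{2} \left(- \frac{1}{5}\right) 7} = \frac{O}{- \frac{7}{10}} = O \left(- \frac{10}{7}\right) = - \frac{10 O}{7}$)
$Y{\left(A,s \right)} = \frac{50 A}{7}$ ($Y{\left(A,s \right)} = A \left(\left(- \frac{10}{7}\right) \left(-5\right)\right) = A \frac{50}{7} = \frac{50 A}{7}$)
$92715 + Y{\left(149,557 \right)} = 92715 + \frac{50}{7} \cdot 149 = 92715 + \frac{7450}{7} = \frac{656455}{7}$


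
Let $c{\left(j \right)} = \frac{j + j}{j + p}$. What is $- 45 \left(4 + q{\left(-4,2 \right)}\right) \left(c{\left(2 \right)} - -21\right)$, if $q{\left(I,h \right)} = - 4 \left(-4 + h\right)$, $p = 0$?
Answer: $-12420$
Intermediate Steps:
$q{\left(I,h \right)} = 16 - 4 h$
$c{\left(j \right)} = 2$ ($c{\left(j \right)} = \frac{j + j}{j + 0} = \frac{2 j}{j} = 2$)
$- 45 \left(4 + q{\left(-4,2 \right)}\right) \left(c{\left(2 \right)} - -21\right) = - 45 \left(4 + \left(16 - 8\right)\right) \left(2 - -21\right) = - 45 \left(4 + \left(16 - 8\right)\right) \left(2 + 21\right) = - 45 \left(4 + 8\right) 23 = \left(-45\right) 12 \cdot 23 = \left(-540\right) 23 = -12420$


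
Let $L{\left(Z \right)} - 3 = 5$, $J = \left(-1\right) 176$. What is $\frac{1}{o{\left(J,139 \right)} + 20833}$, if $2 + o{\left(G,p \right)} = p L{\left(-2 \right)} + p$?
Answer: $\frac{1}{22082} \approx 4.5286 \cdot 10^{-5}$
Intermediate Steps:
$J = -176$
$L{\left(Z \right)} = 8$ ($L{\left(Z \right)} = 3 + 5 = 8$)
$o{\left(G,p \right)} = -2 + 9 p$ ($o{\left(G,p \right)} = -2 + \left(p 8 + p\right) = -2 + \left(8 p + p\right) = -2 + 9 p$)
$\frac{1}{o{\left(J,139 \right)} + 20833} = \frac{1}{\left(-2 + 9 \cdot 139\right) + 20833} = \frac{1}{\left(-2 + 1251\right) + 20833} = \frac{1}{1249 + 20833} = \frac{1}{22082}$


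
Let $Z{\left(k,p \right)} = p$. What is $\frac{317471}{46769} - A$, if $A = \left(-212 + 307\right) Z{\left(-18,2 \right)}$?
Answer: $- \frac{8568639}{46769} \approx -183.21$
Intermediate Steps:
$A = 190$ ($A = \left(-212 + 307\right) 2 = 95 \cdot 2 = 190$)
$\frac{317471}{46769} - A = \frac{317471}{46769} - 190 = - \frac{8568639}{46769}$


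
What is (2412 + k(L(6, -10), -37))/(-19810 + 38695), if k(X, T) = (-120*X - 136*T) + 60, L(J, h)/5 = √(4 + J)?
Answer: 7504/18885 - 40*√10/1259 ≈ 0.29688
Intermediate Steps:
L(J, h) = 5*√(4 + J)
k(X, T) = 60 - 136*T - 120*X (k(X, T) = (-136*T - 120*X) + 60 = 60 - 136*T - 120*X)
(2412 + k(L(6, -10), -37))/(-19810 + 38695) = (2412 + (60 - 136*(-37) - 600*√(4 + 6)))/(-19810 + 38695) = (2412 + (60 + 5032 - 600*√10))/18885 = (2412 + (60 + 5032 - 600*√10))*(1/18885) = (2412 + (5092 - 600*√10))*(1/18885) = (7504 - 600*√10)*(1/18885) = 7504/18885 - 40*√10/1259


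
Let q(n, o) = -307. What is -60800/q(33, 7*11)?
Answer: 60800/307 ≈ 198.05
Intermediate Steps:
-60800/q(33, 7*11) = -60800/(-307) = -60800*(-1/307) = 60800/307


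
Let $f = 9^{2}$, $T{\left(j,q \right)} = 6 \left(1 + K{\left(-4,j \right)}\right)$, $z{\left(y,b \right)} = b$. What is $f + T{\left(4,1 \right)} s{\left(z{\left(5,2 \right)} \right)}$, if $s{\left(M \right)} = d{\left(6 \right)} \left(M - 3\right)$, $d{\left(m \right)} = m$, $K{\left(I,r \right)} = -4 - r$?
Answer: $333$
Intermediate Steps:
$s{\left(M \right)} = -18 + 6 M$ ($s{\left(M \right)} = 6 \left(M - 3\right) = 6 \left(-3 + M\right) = -18 + 6 M$)
$T{\left(j,q \right)} = -18 - 6 j$ ($T{\left(j,q \right)} = 6 \left(1 - \left(4 + j\right)\right) = 6 \left(-3 - j\right) = -18 - 6 j$)
$f = 81$
$f + T{\left(4,1 \right)} s{\left(z{\left(5,2 \right)} \right)} = 81 + \left(-18 - 24\right) \left(-18 + 6 \cdot 2\right) = 81 + \left(-18 - 24\right) \left(-18 + 12\right) = 81 - -252 = 81 + 252 = 333$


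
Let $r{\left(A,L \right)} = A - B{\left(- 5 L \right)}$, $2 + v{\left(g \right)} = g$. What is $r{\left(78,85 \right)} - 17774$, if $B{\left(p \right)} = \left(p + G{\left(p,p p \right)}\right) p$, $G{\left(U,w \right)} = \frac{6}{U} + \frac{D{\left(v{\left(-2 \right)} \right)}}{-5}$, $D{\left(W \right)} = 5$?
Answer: $-198752$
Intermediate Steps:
$v{\left(g \right)} = -2 + g$
$G{\left(U,w \right)} = -1 + \frac{6}{U}$ ($G{\left(U,w \right)} = \frac{6}{U} + \frac{5}{-5} = \frac{6}{U} + 5 \left(- \frac{1}{5}\right) = \frac{6}{U} - 1 = -1 + \frac{6}{U}$)
$B{\left(p \right)} = p \left(p + \frac{6 - p}{p}\right)$ ($B{\left(p \right)} = \left(p + \frac{6 - p}{p}\right) p = p \left(p + \frac{6 - p}{p}\right)$)
$r{\left(A,L \right)} = -6 + A + 5 L \left(-1 - 5 L\right)$ ($r{\left(A,L \right)} = A - \left(6 + - 5 L \left(-1 - 5 L\right)\right) = A - \left(6 - 5 L \left(-1 - 5 L\right)\right) = A + \left(-6 + 5 L \left(-1 - 5 L\right)\right) = -6 + A + 5 L \left(-1 - 5 L\right)$)
$r{\left(78,85 \right)} - 17774 = \left(-6 + 78 - 425 \left(1 + 5 \cdot 85\right)\right) - 17774 = \left(-6 + 78 - 425 \left(1 + 425\right)\right) - 17774 = \left(-6 + 78 - 425 \cdot 426\right) - 17774 = \left(-6 + 78 - 181050\right) - 17774 = -180978 - 17774 = -198752$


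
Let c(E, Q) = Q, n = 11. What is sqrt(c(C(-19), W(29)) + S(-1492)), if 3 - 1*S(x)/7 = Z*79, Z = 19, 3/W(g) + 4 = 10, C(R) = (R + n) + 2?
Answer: I*sqrt(41942)/2 ≈ 102.4*I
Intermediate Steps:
C(R) = 13 + R (C(R) = (R + 11) + 2 = (11 + R) + 2 = 13 + R)
W(g) = 1/2 (W(g) = 3/(-4 + 10) = 3/6 = 3*(1/6) = 1/2)
S(x) = -10486 (S(x) = 21 - 133*79 = 21 - 7*1501 = 21 - 10507 = -10486)
sqrt(c(C(-19), W(29)) + S(-1492)) = sqrt(1/2 - 10486) = sqrt(-20971/2) = I*sqrt(41942)/2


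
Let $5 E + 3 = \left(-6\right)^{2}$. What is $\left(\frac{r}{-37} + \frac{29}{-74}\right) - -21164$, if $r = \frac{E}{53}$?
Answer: $\frac{415018289}{19610} \approx 21164.0$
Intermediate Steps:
$E = \frac{33}{5}$ ($E = - \frac{3}{5} + \frac{\left(-6\right)^{2}}{5} = - \frac{3}{5} + \frac{1}{5} \cdot 36 = - \frac{3}{5} + \frac{36}{5} = \frac{33}{5} \approx 6.6$)
$r = \frac{33}{265}$ ($r = \frac{33}{5 \cdot 53} = \frac{33}{5} \cdot \frac{1}{53} = \frac{33}{265} \approx 0.12453$)
$\left(\frac{r}{-37} + \frac{29}{-74}\right) - -21164 = \left(\frac{33}{265 \left(-37\right)} + \frac{29}{-74}\right) - -21164 = \left(\frac{33}{265} \left(- \frac{1}{37}\right) + 29 \left(- \frac{1}{74}\right)\right) + 21164 = \left(- \frac{33}{9805} - \frac{29}{74}\right) + 21164 = - \frac{7751}{19610} + 21164 = \frac{415018289}{19610}$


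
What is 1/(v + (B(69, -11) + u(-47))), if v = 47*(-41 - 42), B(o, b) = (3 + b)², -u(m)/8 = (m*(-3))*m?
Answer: 1/49179 ≈ 2.0334e-5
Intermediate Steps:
u(m) = 24*m² (u(m) = -8*m*(-3)*m = -8*(-3*m)*m = -(-24)*m² = 24*m²)
v = -3901 (v = 47*(-83) = -3901)
1/(v + (B(69, -11) + u(-47))) = 1/(-3901 + ((3 - 11)² + 24*(-47)²)) = 1/(-3901 + ((-8)² + 24*2209)) = 1/(-3901 + (64 + 53016)) = 1/(-3901 + 53080) = 1/49179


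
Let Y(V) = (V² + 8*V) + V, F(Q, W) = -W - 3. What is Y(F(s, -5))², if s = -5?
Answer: 484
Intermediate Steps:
F(Q, W) = -3 - W
Y(V) = V² + 9*V
Y(F(s, -5))² = ((-3 - 1*(-5))*(9 + (-3 - 1*(-5))))² = ((-3 + 5)*(9 + (-3 + 5)))² = (2*(9 + 2))² = (2*11)² = 22² = 484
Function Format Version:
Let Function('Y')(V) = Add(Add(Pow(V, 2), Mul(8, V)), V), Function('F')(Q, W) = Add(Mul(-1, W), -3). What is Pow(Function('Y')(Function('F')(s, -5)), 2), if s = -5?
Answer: 484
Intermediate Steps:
Function('F')(Q, W) = Add(-3, Mul(-1, W))
Function('Y')(V) = Add(Pow(V, 2), Mul(9, V))
Pow(Function('Y')(Function('F')(s, -5)), 2) = Pow(Mul(Add(-3, Mul(-1, -5)), Add(9, Add(-3, Mul(-1, -5)))), 2) = Pow(Mul(Add(-3, 5), Add(9, Add(-3, 5))), 2) = Pow(Mul(2, Add(9, 2)), 2) = Pow(Mul(2, 11), 2) = Pow(22, 2) = 484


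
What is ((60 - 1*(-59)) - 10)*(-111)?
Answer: -12099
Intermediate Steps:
((60 - 1*(-59)) - 10)*(-111) = ((60 + 59) - 10)*(-111) = (119 - 10)*(-111) = 109*(-111) = -12099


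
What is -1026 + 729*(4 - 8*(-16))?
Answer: 95202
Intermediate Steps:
-1026 + 729*(4 - 8*(-16)) = -1026 + 729*(4 + 128) = -1026 + 729*132 = -1026 + 96228 = 95202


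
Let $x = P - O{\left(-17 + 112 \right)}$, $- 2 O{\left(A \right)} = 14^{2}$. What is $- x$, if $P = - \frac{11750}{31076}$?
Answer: $- \frac{1516849}{15538} \approx -97.622$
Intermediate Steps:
$P = - \frac{5875}{15538}$ ($P = \left(-11750\right) \frac{1}{31076} = - \frac{5875}{15538} \approx -0.37811$)
$O{\left(A \right)} = -98$ ($O{\left(A \right)} = - \frac{14^{2}}{2} = \left(- \frac{1}{2}\right) 196 = -98$)
$x = \frac{1516849}{15538}$ ($x = - \frac{5875}{15538} - -98 = - \frac{5875}{15538} + 98 = \frac{1516849}{15538} \approx 97.622$)
$- x = \left(-1\right) \frac{1516849}{15538} = - \frac{1516849}{15538}$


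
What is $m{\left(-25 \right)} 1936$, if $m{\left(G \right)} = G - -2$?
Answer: $-44528$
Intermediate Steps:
$m{\left(G \right)} = 2 + G$ ($m{\left(G \right)} = G + 2 = 2 + G$)
$m{\left(-25 \right)} 1936 = \left(2 - 25\right) 1936 = \left(-23\right) 1936 = -44528$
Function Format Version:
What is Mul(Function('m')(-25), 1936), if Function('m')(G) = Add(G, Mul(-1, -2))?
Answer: -44528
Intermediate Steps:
Function('m')(G) = Add(2, G) (Function('m')(G) = Add(G, 2) = Add(2, G))
Mul(Function('m')(-25), 1936) = Mul(Add(2, -25), 1936) = Mul(-23, 1936) = -44528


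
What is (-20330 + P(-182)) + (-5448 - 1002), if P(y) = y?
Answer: -26962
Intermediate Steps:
(-20330 + P(-182)) + (-5448 - 1002) = (-20330 - 182) + (-5448 - 1002) = -20512 - 6450 = -26962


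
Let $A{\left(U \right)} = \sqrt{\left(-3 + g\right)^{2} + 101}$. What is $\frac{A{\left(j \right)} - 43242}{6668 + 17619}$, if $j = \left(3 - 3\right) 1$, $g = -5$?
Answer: $- \frac{43242}{24287} + \frac{\sqrt{165}}{24287} \approx -1.7799$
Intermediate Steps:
$j = 0$ ($j = 0 \cdot 1 = 0$)
$A{\left(U \right)} = \sqrt{165}$ ($A{\left(U \right)} = \sqrt{\left(-3 - 5\right)^{2} + 101} = \sqrt{\left(-8\right)^{2} + 101} = \sqrt{64 + 101} = \sqrt{165}$)
$\frac{A{\left(j \right)} - 43242}{6668 + 17619} = \frac{\sqrt{165} - 43242}{6668 + 17619} = \frac{-43242 + \sqrt{165}}{24287} = \left(-43242 + \sqrt{165}\right) \frac{1}{24287} = - \frac{43242}{24287} + \frac{\sqrt{165}}{24287}$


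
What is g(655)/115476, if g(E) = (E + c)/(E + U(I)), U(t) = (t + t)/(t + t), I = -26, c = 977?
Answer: 17/789086 ≈ 2.1544e-5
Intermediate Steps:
U(t) = 1 (U(t) = (2*t)/((2*t)) = (2*t)*(1/(2*t)) = 1)
g(E) = (977 + E)/(1 + E) (g(E) = (E + 977)/(E + 1) = (977 + E)/(1 + E))
g(655)/115476 = ((977 + 655)/(1 + 655))/115476 = (1632/656)*(1/115476) = ((1/656)*1632)*(1/115476) = (102/41)*(1/115476) = 17/789086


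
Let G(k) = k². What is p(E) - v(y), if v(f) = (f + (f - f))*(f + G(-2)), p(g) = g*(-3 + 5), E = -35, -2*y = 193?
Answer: -35985/4 ≈ -8996.3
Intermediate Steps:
y = -193/2 (y = -½*193 = -193/2 ≈ -96.500)
p(g) = 2*g (p(g) = g*2 = 2*g)
v(f) = f*(4 + f) (v(f) = (f + (f - f))*(f + (-2)²) = (f + 0)*(f + 4) = f*(4 + f))
p(E) - v(y) = 2*(-35) - (-193)*(4 - 193/2)/2 = -70 - (-193)*(-185)/(2*2) = -70 - 1*35705/4 = -70 - 35705/4 = -35985/4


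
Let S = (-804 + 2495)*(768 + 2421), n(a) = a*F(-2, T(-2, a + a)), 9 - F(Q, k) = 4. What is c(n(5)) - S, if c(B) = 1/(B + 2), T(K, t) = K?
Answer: -145600172/27 ≈ -5.3926e+6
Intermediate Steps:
F(Q, k) = 5 (F(Q, k) = 9 - 1*4 = 9 - 4 = 5)
n(a) = 5*a (n(a) = a*5 = 5*a)
c(B) = 1/(2 + B)
S = 5392599 (S = 1691*3189 = 5392599)
c(n(5)) - S = 1/(2 + 5*5) - 1*5392599 = 1/(2 + 25) - 5392599 = 1/27 - 5392599 = -145600172/27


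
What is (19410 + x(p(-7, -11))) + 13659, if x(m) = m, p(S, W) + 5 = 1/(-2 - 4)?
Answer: 198383/6 ≈ 33064.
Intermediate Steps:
p(S, W) = -31/6 (p(S, W) = -5 + 1/(-2 - 4) = -5 + 1/(-6) = -5 - 1/6 = -31/6)
(19410 + x(p(-7, -11))) + 13659 = (19410 - 31/6) + 13659 = 116429/6 + 13659 = 198383/6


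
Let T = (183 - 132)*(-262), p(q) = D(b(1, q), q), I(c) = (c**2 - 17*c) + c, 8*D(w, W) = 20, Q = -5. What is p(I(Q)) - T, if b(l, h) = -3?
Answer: 26729/2 ≈ 13365.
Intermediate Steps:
D(w, W) = 5/2 (D(w, W) = (1/8)*20 = 5/2)
I(c) = c**2 - 16*c
p(q) = 5/2
T = -13362 (T = 51*(-262) = -13362)
p(I(Q)) - T = 5/2 - 1*(-13362) = 5/2 + 13362 = 26729/2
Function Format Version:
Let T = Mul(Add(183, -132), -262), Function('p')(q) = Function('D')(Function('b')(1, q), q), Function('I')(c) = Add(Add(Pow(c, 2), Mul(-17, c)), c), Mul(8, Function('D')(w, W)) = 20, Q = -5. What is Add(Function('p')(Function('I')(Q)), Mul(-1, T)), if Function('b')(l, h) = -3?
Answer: Rational(26729, 2) ≈ 13365.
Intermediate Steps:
Function('D')(w, W) = Rational(5, 2) (Function('D')(w, W) = Mul(Rational(1, 8), 20) = Rational(5, 2))
Function('I')(c) = Add(Pow(c, 2), Mul(-16, c))
Function('p')(q) = Rational(5, 2)
T = -13362 (T = Mul(51, -262) = -13362)
Add(Function('p')(Function('I')(Q)), Mul(-1, T)) = Add(Rational(5, 2), Mul(-1, -13362)) = Add(Rational(5, 2), 13362) = Rational(26729, 2)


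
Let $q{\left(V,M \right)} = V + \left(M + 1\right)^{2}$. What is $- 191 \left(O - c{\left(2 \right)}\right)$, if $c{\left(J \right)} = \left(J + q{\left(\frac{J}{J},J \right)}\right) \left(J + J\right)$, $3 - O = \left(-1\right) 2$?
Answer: $8213$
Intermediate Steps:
$q{\left(V,M \right)} = V + \left(1 + M\right)^{2}$
$O = 5$ ($O = 3 - \left(-1\right) 2 = 3 - -2 = 3 + 2 = 5$)
$c{\left(J \right)} = 2 J \left(1 + J + \left(1 + J\right)^{2}\right)$ ($c{\left(J \right)} = \left(J + \left(\frac{J}{J} + \left(1 + J\right)^{2}\right)\right) \left(J + J\right) = \left(J + \left(1 + \left(1 + J\right)^{2}\right)\right) 2 J = \left(1 + J + \left(1 + J\right)^{2}\right) 2 J = 2 J \left(1 + J + \left(1 + J\right)^{2}\right)$)
$- 191 \left(O - c{\left(2 \right)}\right) = - 191 \left(5 - 2 \cdot 2 \left(1 + 2 + \left(1 + 2\right)^{2}\right)\right) = - 191 \left(5 - 2 \cdot 2 \left(1 + 2 + 3^{2}\right)\right) = - 191 \left(5 - 2 \cdot 2 \left(1 + 2 + 9\right)\right) = - 191 \left(5 - 2 \cdot 2 \cdot 12\right) = - 191 \left(5 - 48\right) = \left(-191\right) \left(-43\right) = 8213$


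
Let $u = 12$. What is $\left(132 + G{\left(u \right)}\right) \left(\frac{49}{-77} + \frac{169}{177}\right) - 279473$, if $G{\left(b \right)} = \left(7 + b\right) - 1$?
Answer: $- \frac{181346977}{649} \approx -2.7943 \cdot 10^{5}$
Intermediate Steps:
$G{\left(b \right)} = 6 + b$
$\left(132 + G{\left(u \right)}\right) \left(\frac{49}{-77} + \frac{169}{177}\right) - 279473 = \left(132 + \left(6 + 12\right)\right) \left(\frac{49}{-77} + \frac{169}{177}\right) - 279473 = \left(132 + 18\right) \left(49 \left(- \frac{1}{77}\right) + 169 \cdot \frac{1}{177}\right) - 279473 = 150 \left(- \frac{7}{11} + \frac{169}{177}\right) - 279473 = 150 \cdot \frac{620}{1947} - 279473 = \frac{31000}{649} - 279473 = - \frac{181346977}{649}$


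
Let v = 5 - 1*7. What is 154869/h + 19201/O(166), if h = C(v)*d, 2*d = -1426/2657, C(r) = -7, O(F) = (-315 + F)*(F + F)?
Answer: 20355339769453/246894788 ≈ 82445.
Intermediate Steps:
v = -2 (v = 5 - 7 = -2)
O(F) = 2*F*(-315 + F) (O(F) = (-315 + F)*(2*F) = 2*F*(-315 + F))
d = -713/2657 (d = (-1426/2657)/2 = (-1426*1/2657)/2 = (½)*(-1426/2657) = -713/2657 ≈ -0.26835)
h = 4991/2657 (h = -7*(-713/2657) = 4991/2657 ≈ 1.8784)
154869/h + 19201/O(166) = 154869/(4991/2657) + 19201/((2*166*(-315 + 166))) = 154869*(2657/4991) + 19201/((2*166*(-149))) = 411486933/4991 + 19201/(-49468) = 411486933/4991 + 19201*(-1/49468) = 411486933/4991 - 19201/49468 = 20355339769453/246894788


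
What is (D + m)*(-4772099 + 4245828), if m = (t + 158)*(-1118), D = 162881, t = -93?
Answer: -47475433181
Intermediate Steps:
m = -72670 (m = (-93 + 158)*(-1118) = 65*(-1118) = -72670)
(D + m)*(-4772099 + 4245828) = (162881 - 72670)*(-4772099 + 4245828) = 90211*(-526271) = -47475433181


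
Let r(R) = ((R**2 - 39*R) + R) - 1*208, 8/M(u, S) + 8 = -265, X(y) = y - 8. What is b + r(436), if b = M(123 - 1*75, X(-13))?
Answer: 47316352/273 ≈ 1.7332e+5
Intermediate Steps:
X(y) = -8 + y
M(u, S) = -8/273 (M(u, S) = 8/(-8 - 265) = 8/(-273) = 8*(-1/273) = -8/273)
b = -8/273 ≈ -0.029304
r(R) = -208 + R**2 - 38*R (r(R) = (R**2 - 38*R) - 208 = -208 + R**2 - 38*R)
b + r(436) = -8/273 + (-208 + 436**2 - 38*436) = -8/273 + (-208 + 190096 - 16568) = -8/273 + 173320 = 47316352/273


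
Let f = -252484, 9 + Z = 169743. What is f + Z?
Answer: -82750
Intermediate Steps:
Z = 169734 (Z = -9 + 169743 = 169734)
f + Z = -252484 + 169734 = -82750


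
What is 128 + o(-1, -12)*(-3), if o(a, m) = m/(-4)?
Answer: 119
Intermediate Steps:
o(a, m) = -m/4 (o(a, m) = m*(-¼) = -m/4)
128 + o(-1, -12)*(-3) = 128 - ¼*(-12)*(-3) = 128 + 3*(-3) = 128 - 9 = 119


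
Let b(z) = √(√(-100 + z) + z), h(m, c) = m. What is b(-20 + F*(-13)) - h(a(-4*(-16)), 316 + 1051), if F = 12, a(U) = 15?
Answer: -15 + √(-176 + 2*I*√69) ≈ -14.375 + 13.281*I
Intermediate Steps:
b(z) = √(z + √(-100 + z))
b(-20 + F*(-13)) - h(a(-4*(-16)), 316 + 1051) = √((-20 + 12*(-13)) + √(-100 + (-20 + 12*(-13)))) - 1*15 = √((-20 - 156) + √(-100 + (-20 - 156))) - 15 = √(-176 + √(-100 - 176)) - 15 = √(-176 + √(-276)) - 15 = √(-176 + 2*I*√69) - 15 = -15 + √(-176 + 2*I*√69)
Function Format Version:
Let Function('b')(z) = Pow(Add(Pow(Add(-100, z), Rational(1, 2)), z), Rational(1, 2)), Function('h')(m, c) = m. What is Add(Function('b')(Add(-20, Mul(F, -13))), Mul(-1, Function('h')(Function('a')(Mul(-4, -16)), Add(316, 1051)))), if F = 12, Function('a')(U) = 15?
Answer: Add(-15, Pow(Add(-176, Mul(2, I, Pow(69, Rational(1, 2)))), Rational(1, 2))) ≈ Add(-14.375, Mul(13.281, I))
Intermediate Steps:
Function('b')(z) = Pow(Add(z, Pow(Add(-100, z), Rational(1, 2))), Rational(1, 2))
Add(Function('b')(Add(-20, Mul(F, -13))), Mul(-1, Function('h')(Function('a')(Mul(-4, -16)), Add(316, 1051)))) = Add(Pow(Add(Add(-20, Mul(12, -13)), Pow(Add(-100, Add(-20, Mul(12, -13))), Rational(1, 2))), Rational(1, 2)), Mul(-1, 15)) = Add(Pow(Add(Add(-20, -156), Pow(Add(-100, Add(-20, -156)), Rational(1, 2))), Rational(1, 2)), -15) = Add(Pow(Add(-176, Pow(Add(-100, -176), Rational(1, 2))), Rational(1, 2)), -15) = Add(Pow(Add(-176, Pow(-276, Rational(1, 2))), Rational(1, 2)), -15) = Add(Pow(Add(-176, Mul(2, I, Pow(69, Rational(1, 2)))), Rational(1, 2)), -15) = Add(-15, Pow(Add(-176, Mul(2, I, Pow(69, Rational(1, 2)))), Rational(1, 2)))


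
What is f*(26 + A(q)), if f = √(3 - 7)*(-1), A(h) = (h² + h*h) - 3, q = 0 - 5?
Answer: -146*I ≈ -146.0*I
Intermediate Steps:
q = -5
A(h) = -3 + 2*h² (A(h) = (h² + h²) - 3 = 2*h² - 3 = -3 + 2*h²)
f = -2*I (f = √(-4)*(-1) = (2*I)*(-1) = -2*I ≈ -2.0*I)
f*(26 + A(q)) = (-2*I)*(26 + (-3 + 2*(-5)²)) = (-2*I)*(26 + (-3 + 2*25)) = (-2*I)*(26 + (-3 + 50)) = (-2*I)*(26 + 47) = -2*I*73 = -146*I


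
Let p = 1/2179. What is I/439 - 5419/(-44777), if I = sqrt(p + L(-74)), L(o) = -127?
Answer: 5419/44777 + 6*I*sqrt(16749973)/956581 ≈ 0.12102 + 0.025671*I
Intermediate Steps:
p = 1/2179 ≈ 0.00045893
I = 6*I*sqrt(16749973)/2179 (I = sqrt(1/2179 - 127) = sqrt(-276732/2179) = 6*I*sqrt(16749973)/2179 ≈ 11.269*I)
I/439 - 5419/(-44777) = (6*I*sqrt(16749973)/2179)/439 - 5419/(-44777) = (6*I*sqrt(16749973)/2179)*(1/439) - 5419*(-1/44777) = 6*I*sqrt(16749973)/956581 + 5419/44777 = 5419/44777 + 6*I*sqrt(16749973)/956581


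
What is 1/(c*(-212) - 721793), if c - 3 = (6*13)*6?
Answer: -1/821645 ≈ -1.2171e-6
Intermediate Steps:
c = 471 (c = 3 + (6*13)*6 = 3 + 78*6 = 3 + 468 = 471)
1/(c*(-212) - 721793) = 1/(471*(-212) - 721793) = 1/(-99852 - 721793) = 1/(-821645) = -1/821645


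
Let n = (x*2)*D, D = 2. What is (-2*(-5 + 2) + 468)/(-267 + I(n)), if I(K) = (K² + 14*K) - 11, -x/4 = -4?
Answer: 237/2357 ≈ 0.10055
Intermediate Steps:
x = 16 (x = -4*(-4) = 16)
n = 64 (n = (16*2)*2 = 32*2 = 64)
I(K) = -11 + K² + 14*K
(-2*(-5 + 2) + 468)/(-267 + I(n)) = (-2*(-5 + 2) + 468)/(-267 + (-11 + 64² + 14*64)) = (-2*(-3) + 468)/(-267 + (-11 + 4096 + 896)) = (6 + 468)/(-267 + 4981) = 474/4714 = 474*(1/4714) = 237/2357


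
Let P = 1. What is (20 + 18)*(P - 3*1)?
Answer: -76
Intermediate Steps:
(20 + 18)*(P - 3*1) = (20 + 18)*(1 - 3*1) = 38*(1 - 3) = 38*(-2) = -76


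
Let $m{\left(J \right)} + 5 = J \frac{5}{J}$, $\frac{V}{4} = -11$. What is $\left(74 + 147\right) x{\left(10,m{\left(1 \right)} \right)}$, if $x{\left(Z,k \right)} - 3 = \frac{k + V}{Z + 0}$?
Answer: $- \frac{1547}{5} \approx -309.4$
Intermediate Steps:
$V = -44$ ($V = 4 \left(-11\right) = -44$)
$m{\left(J \right)} = 0$ ($m{\left(J \right)} = -5 + J \frac{5}{J} = -5 + 5 = 0$)
$x{\left(Z,k \right)} = 3 + \frac{-44 + k}{Z}$ ($x{\left(Z,k \right)} = 3 + \frac{k - 44}{Z + 0} = 3 + \frac{-44 + k}{Z}$)
$\left(74 + 147\right) x{\left(10,m{\left(1 \right)} \right)} = \left(74 + 147\right) \frac{-44 + 0 + 3 \cdot 10}{10} = 221 \frac{-44 + 0 + 30}{10} = 221 \cdot \frac{1}{10} \left(-14\right) = 221 \left(- \frac{7}{5}\right) = - \frac{1547}{5}$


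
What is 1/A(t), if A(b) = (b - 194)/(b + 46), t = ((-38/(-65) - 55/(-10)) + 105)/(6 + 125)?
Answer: -797821/3289379 ≈ -0.24254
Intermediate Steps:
t = 14441/17030 (t = ((-38*(-1/65) - 55*(-1/10)) + 105)/131 = ((38/65 + 11/2) + 105)*(1/131) = (791/130 + 105)*(1/131) = (14441/130)*(1/131) = 14441/17030 ≈ 0.84797)
A(b) = (-194 + b)/(46 + b)
1/A(t) = 1/((-194 + 14441/17030)/(46 + 14441/17030)) = 1/(-3289379/17030/(797821/17030)) = 1/((17030/797821)*(-3289379/17030)) = 1/(-3289379/797821) = -797821/3289379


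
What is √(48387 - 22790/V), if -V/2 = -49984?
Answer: √1888898806553/6248 ≈ 219.97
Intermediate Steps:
V = 99968 (V = -2*(-49984) = 99968)
√(48387 - 22790/V) = √(48387 - 22790/99968) = √(48387 - 22790*1/99968) = √(48387 - 11395/49984) = √(2418564413/49984) = √1888898806553/6248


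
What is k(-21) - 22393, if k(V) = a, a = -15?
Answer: -22408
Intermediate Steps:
k(V) = -15
k(-21) - 22393 = -15 - 22393 = -22408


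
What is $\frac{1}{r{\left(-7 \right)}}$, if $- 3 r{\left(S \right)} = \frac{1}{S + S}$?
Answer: $42$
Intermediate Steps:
$r{\left(S \right)} = - \frac{1}{6 S}$ ($r{\left(S \right)} = - \frac{1}{3 \left(S + S\right)} = - \frac{1}{3 \cdot 2 S} = - \frac{\frac{1}{2} \frac{1}{S}}{3} = - \frac{1}{6 S}$)
$\frac{1}{r{\left(-7 \right)}} = \frac{1}{\left(- \frac{1}{6}\right) \frac{1}{-7}} = \frac{1}{\left(- \frac{1}{6}\right) \left(- \frac{1}{7}\right)} = \frac{1}{\frac{1}{42}} = 42$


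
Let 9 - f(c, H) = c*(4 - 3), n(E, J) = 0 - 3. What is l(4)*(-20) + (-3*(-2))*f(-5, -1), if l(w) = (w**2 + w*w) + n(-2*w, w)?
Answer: -496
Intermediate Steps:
n(E, J) = -3
f(c, H) = 9 - c (f(c, H) = 9 - c*(4 - 3) = 9 - c)
l(w) = -3 + 2*w**2 (l(w) = (w**2 + w*w) - 3 = (w**2 + w**2) - 3 = 2*w**2 - 3 = -3 + 2*w**2)
l(4)*(-20) + (-3*(-2))*f(-5, -1) = (-3 + 2*4**2)*(-20) + (-3*(-2))*(9 - 1*(-5)) = (-3 + 2*16)*(-20) + 6*(9 + 5) = (-3 + 32)*(-20) + 6*14 = 29*(-20) + 84 = -580 + 84 = -496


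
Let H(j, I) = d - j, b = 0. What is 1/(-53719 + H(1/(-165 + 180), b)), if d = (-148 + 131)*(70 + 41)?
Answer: -15/834091 ≈ -1.7984e-5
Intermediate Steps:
d = -1887 (d = -17*111 = -1887)
H(j, I) = -1887 - j
1/(-53719 + H(1/(-165 + 180), b)) = 1/(-53719 + (-1887 - 1/(-165 + 180))) = 1/(-53719 + (-1887 - 1/15)) = 1/(-53719 - 28306/15) = 1/(-834091/15) = -15/834091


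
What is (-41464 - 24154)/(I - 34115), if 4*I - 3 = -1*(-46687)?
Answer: 131236/44885 ≈ 2.9238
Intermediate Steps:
I = 23345/2 (I = 3/4 + (-1*(-46687))/4 = 3/4 + (1/4)*46687 = 3/4 + 46687/4 = 23345/2 ≈ 11673.)
(-41464 - 24154)/(I - 34115) = (-41464 - 24154)/(23345/2 - 34115) = -65618/(-44885/2) = -65618*(-2/44885) = 131236/44885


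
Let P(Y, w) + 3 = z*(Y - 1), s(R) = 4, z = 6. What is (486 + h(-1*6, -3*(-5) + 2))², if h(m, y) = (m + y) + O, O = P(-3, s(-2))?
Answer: 220900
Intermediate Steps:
P(Y, w) = -9 + 6*Y (P(Y, w) = -3 + 6*(Y - 1) = -3 + 6*(-1 + Y) = -3 + (-6 + 6*Y) = -9 + 6*Y)
O = -27 (O = -9 + 6*(-3) = -9 - 18 = -27)
h(m, y) = -27 + m + y (h(m, y) = (m + y) - 27 = -27 + m + y)
(486 + h(-1*6, -3*(-5) + 2))² = (486 + (-27 - 1*6 + (-3*(-5) + 2)))² = (486 + (-27 - 6 + (15 + 2)))² = (486 + (-27 - 6 + 17))² = (486 - 16)² = 470² = 220900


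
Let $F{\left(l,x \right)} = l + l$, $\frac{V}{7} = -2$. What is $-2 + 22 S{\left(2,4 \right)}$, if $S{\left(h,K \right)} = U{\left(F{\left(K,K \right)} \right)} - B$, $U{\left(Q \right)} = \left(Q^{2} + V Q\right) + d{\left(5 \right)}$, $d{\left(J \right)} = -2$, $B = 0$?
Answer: $-1102$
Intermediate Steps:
$V = -14$ ($V = 7 \left(-2\right) = -14$)
$F{\left(l,x \right)} = 2 l$
$U{\left(Q \right)} = -2 + Q^{2} - 14 Q$ ($U{\left(Q \right)} = \left(Q^{2} - 14 Q\right) - 2 = -2 + Q^{2} - 14 Q$)
$S{\left(h,K \right)} = -2 - 28 K + 4 K^{2}$ ($S{\left(h,K \right)} = \left(-2 + \left(2 K\right)^{2} - 14 \cdot 2 K\right) - 0 = \left(-2 + 4 K^{2} - 28 K\right) + 0 = \left(-2 - 28 K + 4 K^{2}\right) + 0 = -2 - 28 K + 4 K^{2}$)
$-2 + 22 S{\left(2,4 \right)} = -2 + 22 \left(-2 - 112 + 4 \cdot 4^{2}\right) = -2 + 22 \left(-2 - 112 + 4 \cdot 16\right) = -2 + 22 \left(-2 - 112 + 64\right) = -2 + 22 \left(-50\right) = -2 - 1100 = -1102$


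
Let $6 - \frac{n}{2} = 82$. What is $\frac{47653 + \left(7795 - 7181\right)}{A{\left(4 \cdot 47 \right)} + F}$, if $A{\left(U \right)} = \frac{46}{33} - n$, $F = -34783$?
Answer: $- \frac{1592811}{1142777} \approx -1.3938$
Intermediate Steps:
$n = -152$ ($n = 12 - 164 = -152$)
$A{\left(U \right)} = \frac{5062}{33}$ ($A{\left(U \right)} = \frac{46}{33} - -152 = 46 \cdot \frac{1}{33} + 152 = \frac{46}{33} + 152 = \frac{5062}{33}$)
$\frac{47653 + \left(7795 - 7181\right)}{A{\left(4 \cdot 47 \right)} + F} = \frac{47653 + \left(7795 - 7181\right)}{\frac{5062}{33} - 34783} = \frac{47653 + 614}{- \frac{1142777}{33}} = 48267 \left(- \frac{33}{1142777}\right) = - \frac{1592811}{1142777}$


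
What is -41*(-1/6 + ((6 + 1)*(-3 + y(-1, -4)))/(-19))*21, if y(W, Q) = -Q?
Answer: 17507/38 ≈ 460.71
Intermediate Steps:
-41*(-1/6 + ((6 + 1)*(-3 + y(-1, -4)))/(-19))*21 = -41*(-1/6 + ((6 + 1)*(-3 - 1*(-4)))/(-19))*21 = -41*(-1*⅙ + (7*(-3 + 4))*(-1/19))*21 = -41*(-⅙ + (7*1)*(-1/19))*21 = -41*(-⅙ + 7*(-1/19))*21 = -41*(-⅙ - 7/19)*21 = -41*(-61/114)*21 = (2501/114)*21 = 17507/38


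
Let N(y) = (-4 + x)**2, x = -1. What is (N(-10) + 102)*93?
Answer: 11811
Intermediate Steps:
N(y) = 25 (N(y) = (-4 - 1)**2 = (-5)**2 = 25)
(N(-10) + 102)*93 = (25 + 102)*93 = 127*93 = 11811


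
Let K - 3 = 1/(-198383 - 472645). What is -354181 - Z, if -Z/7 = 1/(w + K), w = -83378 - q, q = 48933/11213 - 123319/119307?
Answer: -8836607987920179753508273/24949412830799958481 ≈ -3.5418e+5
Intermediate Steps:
q = 4455273484/1337789391 (q = 48933*(1/11213) - 123319*1/119307 = 48933/11213 - 123319/119307 = 4455273484/1337789391 ≈ 3.3303)
K = 2013083/671028 (K = 3 + 1/(-198383 - 472645) = 3 + 1/(-671028) = 3 - 1/671028 = 2013083/671028 ≈ 3.0000)
w = -111546659116282/1337789391 (w = -83378 - 1*4455273484/1337789391 = -83378 - 4455273484/1337789391 = -111546659116282/1337789391 ≈ -83381.)
Z = 2094619658749212/24949412830799958481 (Z = -7/(-111546659116282/1337789391 + 2013083/671028) = -7/(-24949412830799958481/299231379821316) = -7*(-299231379821316/24949412830799958481) = 2094619658749212/24949412830799958481 ≈ 8.3955e-5)
-354181 - Z = -354181 - 1*2094619658749212/24949412830799958481 = -354181 - 2094619658749212/24949412830799958481 = -8836607987920179753508273/24949412830799958481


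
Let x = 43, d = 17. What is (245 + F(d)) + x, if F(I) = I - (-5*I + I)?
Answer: 373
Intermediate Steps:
F(I) = 5*I (F(I) = I - (-4)*I = I + 4*I = 5*I)
(245 + F(d)) + x = (245 + 5*17) + 43 = (245 + 85) + 43 = 330 + 43 = 373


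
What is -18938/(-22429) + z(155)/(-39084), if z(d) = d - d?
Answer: 18938/22429 ≈ 0.84435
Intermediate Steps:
z(d) = 0
-18938/(-22429) + z(155)/(-39084) = -18938/(-22429) + 0/(-39084) = -18938*(-1/22429) + 0*(-1/39084) = 18938/22429 + 0 = 18938/22429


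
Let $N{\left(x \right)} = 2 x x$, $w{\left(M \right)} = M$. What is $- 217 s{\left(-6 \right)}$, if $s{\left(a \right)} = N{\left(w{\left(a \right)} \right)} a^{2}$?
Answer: $-562464$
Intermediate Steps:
$N{\left(x \right)} = 2 x^{2}$
$s{\left(a \right)} = 2 a^{4}$ ($s{\left(a \right)} = 2 a^{2} a^{2} = 2 a^{4}$)
$- 217 s{\left(-6 \right)} = - 217 \cdot 2 \left(-6\right)^{4} = - 217 \cdot 2 \cdot 1296 = \left(-217\right) 2592 = -562464$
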